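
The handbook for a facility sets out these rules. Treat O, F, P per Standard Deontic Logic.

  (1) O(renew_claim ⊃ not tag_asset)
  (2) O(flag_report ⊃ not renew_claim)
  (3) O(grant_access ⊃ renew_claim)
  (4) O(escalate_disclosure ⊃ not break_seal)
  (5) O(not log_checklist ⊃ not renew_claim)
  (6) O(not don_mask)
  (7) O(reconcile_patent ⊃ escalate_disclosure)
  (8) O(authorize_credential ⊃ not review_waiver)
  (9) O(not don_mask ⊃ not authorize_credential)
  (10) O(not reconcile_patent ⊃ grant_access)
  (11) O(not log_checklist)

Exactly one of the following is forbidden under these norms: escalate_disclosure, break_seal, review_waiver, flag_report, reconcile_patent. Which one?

break_seal

Premise 11 gives O(not log_checklist).
From O(not log_checklist) and premise 5, O(not log_checklist ⊃ not renew_claim), we obtain O(not renew_claim).
Premise 3, O(grant_access ⊃ renew_claim), contraposes to O(not renew_claim ⊃ not grant_access); with O(not renew_claim) we get O(not grant_access).
Premise 10 is O(not reconcile_patent ⊃ grant_access); contrapositively O(not grant_access ⊃ reconcile_patent). Since O(not grant_access) holds, K gives O(reconcile_patent).
Premise 7 is O(reconcile_patent ⊃ escalate_disclosure); since O(reconcile_patent), deontic closure gives O(escalate_disclosure).
Premise 4 is O(escalate_disclosure ⊃ not break_seal); since O(escalate_disclosure), deontic closure gives O(not break_seal).
So O(not break_seal) holds, i.e. break_seal is forbidden. None of the other listed options is forbidden under the premises.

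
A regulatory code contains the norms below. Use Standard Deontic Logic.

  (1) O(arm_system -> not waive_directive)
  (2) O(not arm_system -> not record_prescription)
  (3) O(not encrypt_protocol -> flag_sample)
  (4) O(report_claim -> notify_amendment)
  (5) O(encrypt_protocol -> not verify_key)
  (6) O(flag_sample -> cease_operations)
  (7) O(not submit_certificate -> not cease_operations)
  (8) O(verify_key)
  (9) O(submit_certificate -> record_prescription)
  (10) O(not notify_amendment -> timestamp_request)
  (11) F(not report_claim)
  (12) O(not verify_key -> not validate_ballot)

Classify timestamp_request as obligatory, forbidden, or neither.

Premise 10 is O(not notify_amendment -> timestamp_request), but O(not notify_amendment) is not derivable from the premises, so it does not yield O(timestamp_request).
No premise or chain of K-axiom applications forces O(timestamp_request), and none forces O(not timestamp_request). So timestamp_request is neither obligatory nor forbidden under these norms.

Neither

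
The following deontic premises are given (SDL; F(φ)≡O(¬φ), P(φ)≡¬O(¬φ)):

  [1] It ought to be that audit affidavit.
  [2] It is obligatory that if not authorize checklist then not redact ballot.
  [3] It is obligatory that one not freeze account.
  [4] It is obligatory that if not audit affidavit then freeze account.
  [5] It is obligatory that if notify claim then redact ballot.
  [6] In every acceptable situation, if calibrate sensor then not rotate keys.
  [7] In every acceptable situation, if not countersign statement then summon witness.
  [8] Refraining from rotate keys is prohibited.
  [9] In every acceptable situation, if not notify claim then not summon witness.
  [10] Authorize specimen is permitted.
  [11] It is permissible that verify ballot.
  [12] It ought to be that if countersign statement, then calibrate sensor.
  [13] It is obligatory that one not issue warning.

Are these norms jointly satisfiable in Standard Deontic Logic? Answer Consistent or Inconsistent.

Premise 4 is O(¬audit_affidavit → freeze_account), but O(¬audit_affidavit) is not derivable from the premises, so it does not yield O(freeze_account).
So O(freeze_account) is not derivable, and the apparent clash with O(¬freeze_account) does not arise.
A world satisfying every obligation exists (e.g. audit_affidavit=true, authorize_checklist=true, authorize_specimen=false, calibrate_sensor=false, countersign_statement=false, freeze_account=false, issue_warning=false, notify_claim=true, redact_ballot=true, rotate_keys=true, summon_witness=true, verify_ballot=false); no atom is both obligatory and forbidden, so the set is consistent.

Consistent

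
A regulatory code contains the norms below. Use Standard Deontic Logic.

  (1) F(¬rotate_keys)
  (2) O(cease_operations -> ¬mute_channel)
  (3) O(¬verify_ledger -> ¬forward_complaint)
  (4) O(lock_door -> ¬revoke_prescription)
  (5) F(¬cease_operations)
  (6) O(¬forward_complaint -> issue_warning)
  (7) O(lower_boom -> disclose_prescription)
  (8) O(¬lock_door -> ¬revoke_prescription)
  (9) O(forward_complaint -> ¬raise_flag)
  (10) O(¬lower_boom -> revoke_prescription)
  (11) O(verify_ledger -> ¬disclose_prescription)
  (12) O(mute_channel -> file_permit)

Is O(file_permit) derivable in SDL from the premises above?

Premise 12 is O(mute_channel -> file_permit), but O(mute_channel) is not derivable from the premises, so it does not yield O(file_permit).
No other premise forces O(file_permit). An ideal world satisfying every premise can still have file_permit false, so O(file_permit) is not derivable.

No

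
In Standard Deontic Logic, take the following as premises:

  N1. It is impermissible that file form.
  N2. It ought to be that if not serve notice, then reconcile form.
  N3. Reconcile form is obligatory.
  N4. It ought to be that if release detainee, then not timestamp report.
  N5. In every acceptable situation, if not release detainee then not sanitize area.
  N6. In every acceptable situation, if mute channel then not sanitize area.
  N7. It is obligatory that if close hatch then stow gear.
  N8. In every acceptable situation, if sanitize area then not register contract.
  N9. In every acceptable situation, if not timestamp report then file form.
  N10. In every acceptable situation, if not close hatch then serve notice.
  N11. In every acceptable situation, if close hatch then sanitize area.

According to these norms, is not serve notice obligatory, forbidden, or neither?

F(file_form) at premise 1 means O(¬file_form).
The contrapositive of premise 9 (O(¬timestamp_report → file_form)) is O(¬file_form → timestamp_report), and O(¬file_form) is already established, so O(timestamp_report).
Premise 4, O(release_detainee → ¬timestamp_report), contraposes to O(timestamp_report → ¬release_detainee); with O(timestamp_report) we get O(¬release_detainee).
Premise 5 is O(¬release_detainee → ¬sanitize_area); since O(¬release_detainee), deontic closure gives O(¬sanitize_area).
The contrapositive of premise 11 (O(close_hatch → sanitize_area)) is O(¬sanitize_area → ¬close_hatch), and O(¬sanitize_area) is already established, so O(¬close_hatch).
With premise 10, O(¬close_hatch → serve_notice), the K-axiom yields O(serve_notice).
Premises 2, 3, 6, 7, 8 do not contribute to this derivation.
Thus O(serve_notice), which is F(¬serve_notice): ¬serve_notice is forbidden.

Forbidden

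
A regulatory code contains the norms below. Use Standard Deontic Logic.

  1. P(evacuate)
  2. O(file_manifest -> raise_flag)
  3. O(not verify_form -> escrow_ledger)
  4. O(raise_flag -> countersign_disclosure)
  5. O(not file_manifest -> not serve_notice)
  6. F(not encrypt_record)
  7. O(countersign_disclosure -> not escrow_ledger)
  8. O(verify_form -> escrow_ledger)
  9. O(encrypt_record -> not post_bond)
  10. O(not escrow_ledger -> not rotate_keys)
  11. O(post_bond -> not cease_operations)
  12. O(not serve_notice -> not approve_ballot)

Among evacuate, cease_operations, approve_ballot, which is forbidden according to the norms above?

approve_ballot

By case analysis on not verify_form: premise 3 gives O(not verify_form -> escrow_ledger) and premise 8 gives O(verify_form -> escrow_ledger), so O(escrow_ledger) either way.
Premise 7 is O(countersign_disclosure -> not escrow_ledger); contrapositively O(escrow_ledger -> not countersign_disclosure). Since O(escrow_ledger) holds, K gives O(not countersign_disclosure).
The contrapositive of premise 4 (O(raise_flag -> countersign_disclosure)) is O(not countersign_disclosure -> not raise_flag), and O(not countersign_disclosure) is already established, so O(not raise_flag).
Premise 2, O(file_manifest -> raise_flag), contraposes to O(not raise_flag -> not file_manifest); with O(not raise_flag) we get O(not file_manifest).
Premise 5 is O(not file_manifest -> not serve_notice); since O(not file_manifest), deontic closure gives O(not serve_notice).
Premise 12 is O(not serve_notice -> not approve_ballot); since O(not serve_notice), deontic closure gives O(not approve_ballot).
So O(not approve_ballot) holds, i.e. approve_ballot is forbidden. None of the other listed options is forbidden under the premises.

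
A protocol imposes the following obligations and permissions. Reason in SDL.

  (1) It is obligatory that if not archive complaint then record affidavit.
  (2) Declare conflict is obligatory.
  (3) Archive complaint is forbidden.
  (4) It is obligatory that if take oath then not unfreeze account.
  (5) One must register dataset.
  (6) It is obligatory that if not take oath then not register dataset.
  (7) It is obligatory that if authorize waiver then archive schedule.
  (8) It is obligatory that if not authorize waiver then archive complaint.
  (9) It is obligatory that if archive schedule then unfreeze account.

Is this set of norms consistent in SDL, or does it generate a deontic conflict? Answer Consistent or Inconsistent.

Premise 5 gives O(register_dataset).
The contrapositive of premise 6 (O(¬take_oath → ¬register_dataset)) is O(register_dataset → take_oath), and O(register_dataset) is already established, so O(take_oath).
Applying K to premise 4 (O(take_oath → ¬unfreeze_account)) and O(take_oath) yields O(¬unfreeze_account).
Premise 9 is O(archive_schedule → unfreeze_account); contrapositively O(¬unfreeze_account → ¬archive_schedule). Since O(¬unfreeze_account) holds, K gives O(¬archive_schedule).
Premise 7, O(authorize_waiver → archive_schedule), contraposes to O(¬archive_schedule → ¬authorize_waiver); with O(¬archive_schedule) we get O(¬authorize_waiver).
Premise 8 is O(¬authorize_waiver → archive_complaint); since O(¬authorize_waiver), deontic closure gives O(archive_complaint).
However, F(archive_complaint) at premise 3 amounts to O(¬archive_complaint).
We now have both O(archive_complaint) and O(¬archive_complaint) — archive_complaint is simultaneously obligatory and forbidden, violating the D-axiom.

Inconsistent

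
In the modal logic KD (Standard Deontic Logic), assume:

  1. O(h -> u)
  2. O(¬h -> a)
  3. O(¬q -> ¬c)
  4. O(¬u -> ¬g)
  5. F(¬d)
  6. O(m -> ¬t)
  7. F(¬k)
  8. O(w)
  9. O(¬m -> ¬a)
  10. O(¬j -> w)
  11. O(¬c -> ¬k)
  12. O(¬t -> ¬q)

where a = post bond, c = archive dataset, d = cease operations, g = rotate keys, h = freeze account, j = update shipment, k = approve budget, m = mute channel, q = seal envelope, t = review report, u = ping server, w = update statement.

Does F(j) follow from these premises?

Premise 10 is O(¬j -> w); even if O(w) held, inferring O(¬j) would be affirming the consequent — invalid.
No other premise forces O(¬j). An ideal world satisfying every premise can still have j true, so F(j) is not derivable.

No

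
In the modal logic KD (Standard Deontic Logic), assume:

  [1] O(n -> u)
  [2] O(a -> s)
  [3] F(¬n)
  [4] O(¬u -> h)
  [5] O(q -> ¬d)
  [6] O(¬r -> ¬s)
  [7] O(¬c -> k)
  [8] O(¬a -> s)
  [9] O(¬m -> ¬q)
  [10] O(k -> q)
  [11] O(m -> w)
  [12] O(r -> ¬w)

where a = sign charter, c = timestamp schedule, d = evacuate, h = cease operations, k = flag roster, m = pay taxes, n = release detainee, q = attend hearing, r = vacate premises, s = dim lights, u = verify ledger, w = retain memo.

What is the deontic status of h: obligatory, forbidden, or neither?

Neither

Premise 4 is O(¬u -> h), but O(¬u) is not derivable from the premises, so it does not yield O(h).
No premise or chain of K-axiom applications forces O(h), and none forces O(¬h). So h is neither obligatory nor forbidden under these norms.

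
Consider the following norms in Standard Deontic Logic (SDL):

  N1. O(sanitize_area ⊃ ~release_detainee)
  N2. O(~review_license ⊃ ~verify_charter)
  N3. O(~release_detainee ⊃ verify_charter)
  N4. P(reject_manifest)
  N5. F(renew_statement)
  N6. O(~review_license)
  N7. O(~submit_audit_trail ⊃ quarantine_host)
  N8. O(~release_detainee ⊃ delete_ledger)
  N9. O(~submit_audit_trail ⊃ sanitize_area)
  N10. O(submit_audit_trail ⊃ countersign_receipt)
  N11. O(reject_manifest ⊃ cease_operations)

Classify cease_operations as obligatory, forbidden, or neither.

Premise 11 is O(reject_manifest ⊃ cease_operations), but O(reject_manifest) is not derivable from the premises (the permission P(reject_manifest) asserts only ~O(~reject_manifest), not O(reject_manifest)), so it does not yield O(cease_operations).
No premise or chain of K-axiom applications forces O(cease_operations), and none forces O(~cease_operations). So cease_operations is neither obligatory nor forbidden under these norms.

Neither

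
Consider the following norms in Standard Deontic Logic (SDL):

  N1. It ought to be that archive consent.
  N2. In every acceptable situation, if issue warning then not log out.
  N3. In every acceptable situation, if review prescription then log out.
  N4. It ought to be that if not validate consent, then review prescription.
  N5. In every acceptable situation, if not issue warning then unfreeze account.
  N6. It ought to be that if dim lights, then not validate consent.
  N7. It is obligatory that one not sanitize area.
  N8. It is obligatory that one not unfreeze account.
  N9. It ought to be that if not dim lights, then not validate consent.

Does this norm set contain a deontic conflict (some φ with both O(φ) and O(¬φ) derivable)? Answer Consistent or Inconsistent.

By case analysis on dim_lights: premise 6 gives O(dim_lights → ¬validate_consent) and premise 9 gives O(¬dim_lights → ¬validate_consent), so O(¬validate_consent) either way.
Premise 4 is O(¬validate_consent → review_prescription); since O(¬validate_consent), deontic closure gives O(review_prescription).
With premise 3, O(review_prescription → log_out), the K-axiom yields O(log_out).
Premise 2 is O(issue_warning → ¬log_out); contrapositively O(log_out → ¬issue_warning). Since O(log_out) holds, K gives O(¬issue_warning).
Applying K to premise 5 (O(¬issue_warning → unfreeze_account)) and O(¬issue_warning) yields O(unfreeze_account).
However, premise 8 gives O(¬unfreeze_account).
We now have both O(unfreeze_account) and O(¬unfreeze_account) — unfreeze_account is simultaneously obligatory and forbidden, violating the D-axiom.

Inconsistent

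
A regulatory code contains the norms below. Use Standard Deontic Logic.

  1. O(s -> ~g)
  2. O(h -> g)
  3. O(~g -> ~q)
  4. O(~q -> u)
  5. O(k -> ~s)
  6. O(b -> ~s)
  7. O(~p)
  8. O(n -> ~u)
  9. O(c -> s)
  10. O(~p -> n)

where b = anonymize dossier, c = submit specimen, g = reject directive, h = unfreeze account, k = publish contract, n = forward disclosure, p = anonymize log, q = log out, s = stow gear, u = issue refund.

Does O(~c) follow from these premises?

Premise 7 gives O(~p).
Applying K to premise 10 (O(~p -> n)) and O(~p) yields O(n).
Premise 8 is O(n -> ~u); since O(n), deontic closure gives O(~u).
Premise 4, O(~q -> u), contraposes to O(~u -> q); with O(~u) we get O(q).
The contrapositive of premise 3 (O(~g -> ~q)) is O(q -> g), and O(q) is already established, so O(g).
The contrapositive of premise 1 (O(s -> ~g)) is O(g -> ~s), and O(g) is already established, so O(~s).
The contrapositive of premise 9 (O(c -> s)) is O(~s -> ~c), and O(~s) is already established, so O(~c).
Premises 2, 5, 6 do not contribute to this derivation.
So O(~c) follows.

Yes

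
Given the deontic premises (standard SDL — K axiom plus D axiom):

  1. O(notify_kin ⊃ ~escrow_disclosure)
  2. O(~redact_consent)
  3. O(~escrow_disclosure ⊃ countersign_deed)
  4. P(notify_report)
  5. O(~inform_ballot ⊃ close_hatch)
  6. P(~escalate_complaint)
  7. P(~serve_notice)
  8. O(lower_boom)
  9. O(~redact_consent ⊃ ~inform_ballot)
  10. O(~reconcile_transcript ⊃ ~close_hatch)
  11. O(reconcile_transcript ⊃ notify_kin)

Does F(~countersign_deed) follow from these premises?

Yes

Premise 2 gives O(~redact_consent).
Premise 9 is O(~redact_consent ⊃ ~inform_ballot); since O(~redact_consent), deontic closure gives O(~inform_ballot).
Applying K to premise 5 (O(~inform_ballot ⊃ close_hatch)) and O(~inform_ballot) yields O(close_hatch).
Premise 10 is O(~reconcile_transcript ⊃ ~close_hatch); contrapositively O(close_hatch ⊃ reconcile_transcript). Since O(close_hatch) holds, K gives O(reconcile_transcript).
With premise 11, O(reconcile_transcript ⊃ notify_kin), the K-axiom yields O(notify_kin).
From O(notify_kin) and premise 1, O(notify_kin ⊃ ~escrow_disclosure), we obtain O(~escrow_disclosure).
Applying K to premise 3 (O(~escrow_disclosure ⊃ countersign_deed)) and O(~escrow_disclosure) yields O(countersign_deed).
Premises 4, 6, 7, 8 do not contribute to this derivation.
So O(countersign_deed) holds, i.e. F(~countersign_deed). The claim follows.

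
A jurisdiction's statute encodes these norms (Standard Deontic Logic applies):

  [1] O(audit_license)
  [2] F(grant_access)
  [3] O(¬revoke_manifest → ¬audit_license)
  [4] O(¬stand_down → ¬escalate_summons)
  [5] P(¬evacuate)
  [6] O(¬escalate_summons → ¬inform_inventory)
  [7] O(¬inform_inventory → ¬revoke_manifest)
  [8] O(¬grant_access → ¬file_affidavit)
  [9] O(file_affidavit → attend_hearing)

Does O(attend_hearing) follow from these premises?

Premise 9 is O(file_affidavit → attend_hearing), but O(file_affidavit) is not derivable from the premises, so it does not yield O(attend_hearing).
No other premise forces O(attend_hearing). An ideal world satisfying every premise can still have attend_hearing false, so O(attend_hearing) is not derivable.

No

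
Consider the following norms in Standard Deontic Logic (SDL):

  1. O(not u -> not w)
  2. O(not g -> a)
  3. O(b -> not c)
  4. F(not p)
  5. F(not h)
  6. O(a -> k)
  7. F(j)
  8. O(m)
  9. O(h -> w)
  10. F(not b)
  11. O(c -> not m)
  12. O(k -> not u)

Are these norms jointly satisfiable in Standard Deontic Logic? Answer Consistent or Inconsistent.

Premise 11 is O(c -> not m), but O(c) is not derivable from the premises, so it does not yield O(not m).
So O(not m) is not derivable, and the apparent clash with O(m) does not arise.
A world satisfying every obligation exists (e.g. a=false, b=true, c=false, g=true, h=true, j=false, k=false, m=true, p=true, u=true, w=true); no atom is both obligatory and forbidden, so the set is consistent.

Consistent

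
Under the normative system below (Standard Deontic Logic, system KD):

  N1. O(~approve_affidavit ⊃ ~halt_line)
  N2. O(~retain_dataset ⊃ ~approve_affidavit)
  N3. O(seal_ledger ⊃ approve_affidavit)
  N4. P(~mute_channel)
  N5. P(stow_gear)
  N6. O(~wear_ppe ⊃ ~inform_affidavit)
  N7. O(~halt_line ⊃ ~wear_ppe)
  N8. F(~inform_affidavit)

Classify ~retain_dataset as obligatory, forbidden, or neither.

Forbidden

Premise 8 is F(~inform_affidavit), i.e. O(inform_affidavit).
Premise 6, O(~wear_ppe ⊃ ~inform_affidavit), contraposes to O(inform_affidavit ⊃ wear_ppe); with O(inform_affidavit) we get O(wear_ppe).
Premise 7 is O(~halt_line ⊃ ~wear_ppe); contrapositively O(wear_ppe ⊃ halt_line). Since O(wear_ppe) holds, K gives O(halt_line).
The contrapositive of premise 1 (O(~approve_affidavit ⊃ ~halt_line)) is O(halt_line ⊃ approve_affidavit), and O(halt_line) is already established, so O(approve_affidavit).
Premise 2, O(~retain_dataset ⊃ ~approve_affidavit), contraposes to O(approve_affidavit ⊃ retain_dataset); with O(approve_affidavit) we get O(retain_dataset).
Premises 3, 4, 5 do not contribute to this derivation.
Thus O(retain_dataset), which is F(~retain_dataset): ~retain_dataset is forbidden.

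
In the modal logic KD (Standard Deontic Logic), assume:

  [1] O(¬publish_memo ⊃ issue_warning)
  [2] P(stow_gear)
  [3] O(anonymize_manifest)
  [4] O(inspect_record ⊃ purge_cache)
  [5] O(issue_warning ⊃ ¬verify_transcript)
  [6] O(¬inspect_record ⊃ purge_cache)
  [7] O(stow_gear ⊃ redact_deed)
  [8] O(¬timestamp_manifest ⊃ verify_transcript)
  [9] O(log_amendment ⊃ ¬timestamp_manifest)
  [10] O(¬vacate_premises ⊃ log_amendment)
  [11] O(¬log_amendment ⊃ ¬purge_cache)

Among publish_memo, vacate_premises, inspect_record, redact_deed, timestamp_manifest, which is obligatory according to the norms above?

Premises 6 and 4 are O(¬inspect_record ⊃ purge_cache) and O(inspect_record ⊃ purge_cache); every ideal world satisfies ¬inspect_record or inspect_record, so in either case purge_cache holds — hence O(purge_cache).
Premise 11 is O(¬log_amendment ⊃ ¬purge_cache); contrapositively O(purge_cache ⊃ log_amendment). Since O(purge_cache) holds, K gives O(log_amendment).
From O(log_amendment) and premise 9, O(log_amendment ⊃ ¬timestamp_manifest), we obtain O(¬timestamp_manifest).
With premise 8, O(¬timestamp_manifest ⊃ verify_transcript), the K-axiom yields O(verify_transcript).
Premise 5 is O(issue_warning ⊃ ¬verify_transcript); contrapositively O(verify_transcript ⊃ ¬issue_warning). Since O(verify_transcript) holds, K gives O(¬issue_warning).
The contrapositive of premise 1 (O(¬publish_memo ⊃ issue_warning)) is O(¬issue_warning ⊃ publish_memo), and O(¬issue_warning) is already established, so O(publish_memo).
So O(publish_memo) holds — publish_memo is obligatory. None of the other listed options is made obligatory by any chain of premises.

publish_memo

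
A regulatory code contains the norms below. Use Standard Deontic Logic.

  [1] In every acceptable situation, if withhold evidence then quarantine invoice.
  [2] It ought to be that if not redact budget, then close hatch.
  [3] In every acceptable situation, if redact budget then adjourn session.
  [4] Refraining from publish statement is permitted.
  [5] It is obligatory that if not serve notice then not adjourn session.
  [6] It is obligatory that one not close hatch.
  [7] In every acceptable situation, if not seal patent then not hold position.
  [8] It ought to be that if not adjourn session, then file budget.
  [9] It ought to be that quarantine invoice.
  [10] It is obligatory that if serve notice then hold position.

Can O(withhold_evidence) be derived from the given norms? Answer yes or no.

No

Premise 1 is O(withhold_evidence → quarantine_invoice); even if O(quarantine_invoice) held, inferring O(withhold_evidence) would be affirming the consequent — invalid.
No other premise forces O(withhold_evidence). An ideal world satisfying every premise can still have withhold_evidence false, so O(withhold_evidence) is not derivable.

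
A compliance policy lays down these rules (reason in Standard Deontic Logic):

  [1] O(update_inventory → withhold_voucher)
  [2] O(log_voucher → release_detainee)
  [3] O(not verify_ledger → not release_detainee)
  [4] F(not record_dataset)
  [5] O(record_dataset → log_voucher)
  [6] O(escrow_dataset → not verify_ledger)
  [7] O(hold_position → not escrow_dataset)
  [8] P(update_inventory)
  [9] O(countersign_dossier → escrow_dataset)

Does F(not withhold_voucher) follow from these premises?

Premise 1 is O(update_inventory → withhold_voucher), but O(update_inventory) is not derivable from the premises (the permission P(update_inventory) asserts only not O(not update_inventory), not O(update_inventory)), so it does not yield O(withhold_voucher).
No other premise forces O(withhold_voucher). An ideal world satisfying every premise can still have not withhold_voucher true, so F(not withhold_voucher) is not derivable.

No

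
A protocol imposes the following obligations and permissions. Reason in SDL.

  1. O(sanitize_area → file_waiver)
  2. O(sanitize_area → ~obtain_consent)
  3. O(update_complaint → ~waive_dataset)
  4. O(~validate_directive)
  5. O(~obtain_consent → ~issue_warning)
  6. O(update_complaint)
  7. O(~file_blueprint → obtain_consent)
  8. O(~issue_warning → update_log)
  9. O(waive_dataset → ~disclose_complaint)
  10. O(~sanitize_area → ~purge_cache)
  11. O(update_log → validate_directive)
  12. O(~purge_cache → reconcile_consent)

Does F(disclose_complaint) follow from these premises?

Premise 9 is O(waive_dataset → ~disclose_complaint), but O(waive_dataset) is not derivable from the premises, so it does not yield O(~disclose_complaint).
No other premise forces O(~disclose_complaint). An ideal world satisfying every premise can still have disclose_complaint true, so F(disclose_complaint) is not derivable.

No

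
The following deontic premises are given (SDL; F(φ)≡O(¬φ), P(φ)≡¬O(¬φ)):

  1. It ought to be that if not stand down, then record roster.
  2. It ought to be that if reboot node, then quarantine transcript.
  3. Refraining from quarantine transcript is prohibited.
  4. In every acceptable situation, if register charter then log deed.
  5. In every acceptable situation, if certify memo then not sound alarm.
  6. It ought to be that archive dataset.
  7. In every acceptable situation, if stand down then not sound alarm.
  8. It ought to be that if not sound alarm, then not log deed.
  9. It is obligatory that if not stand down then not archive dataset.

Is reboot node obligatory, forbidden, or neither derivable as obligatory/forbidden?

Neither

Premise 2 is O(reboot_node → quarantine_transcript); even if O(quarantine_transcript) held, inferring O(reboot_node) would be affirming the consequent — invalid.
No premise or chain of K-axiom applications forces O(reboot_node), and none forces O(¬reboot_node). So reboot_node is neither obligatory nor forbidden under these norms.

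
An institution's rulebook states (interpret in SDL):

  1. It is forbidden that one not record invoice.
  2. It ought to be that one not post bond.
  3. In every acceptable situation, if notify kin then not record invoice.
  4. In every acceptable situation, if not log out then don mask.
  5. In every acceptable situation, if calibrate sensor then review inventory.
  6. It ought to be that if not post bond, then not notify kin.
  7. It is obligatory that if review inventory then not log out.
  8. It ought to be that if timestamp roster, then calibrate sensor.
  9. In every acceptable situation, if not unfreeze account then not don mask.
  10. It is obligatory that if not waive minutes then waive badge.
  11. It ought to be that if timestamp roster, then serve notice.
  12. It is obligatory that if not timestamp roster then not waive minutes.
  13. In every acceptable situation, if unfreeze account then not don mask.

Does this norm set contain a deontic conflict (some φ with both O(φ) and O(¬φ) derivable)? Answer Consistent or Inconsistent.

Premise 3 is O(notify_kin → ¬record_invoice), but O(notify_kin) is not derivable from the premises, so it does not yield O(¬record_invoice).
So O(¬record_invoice) is not derivable, and the apparent clash with O(record_invoice) does not arise.
A world satisfying every obligation exists (e.g. calibrate_sensor=false, don_mask=false, log_out=true, notify_kin=false, post_bond=false, record_invoice=true, review_inventory=false, serve_notice=false, timestamp_roster=false, unfreeze_account=false, waive_badge=true, waive_minutes=false); no atom is both obligatory and forbidden, so the set is consistent.

Consistent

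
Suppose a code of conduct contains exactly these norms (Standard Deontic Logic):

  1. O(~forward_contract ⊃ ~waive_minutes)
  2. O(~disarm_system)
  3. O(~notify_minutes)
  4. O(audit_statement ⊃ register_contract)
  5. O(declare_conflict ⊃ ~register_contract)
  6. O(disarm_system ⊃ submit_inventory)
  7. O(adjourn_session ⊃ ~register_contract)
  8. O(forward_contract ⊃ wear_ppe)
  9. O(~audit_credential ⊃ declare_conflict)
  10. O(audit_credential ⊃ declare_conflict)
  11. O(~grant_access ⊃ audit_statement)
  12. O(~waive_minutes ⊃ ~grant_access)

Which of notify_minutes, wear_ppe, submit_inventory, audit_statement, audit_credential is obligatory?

Premises 9 and 10 are O(~audit_credential ⊃ declare_conflict) and O(audit_credential ⊃ declare_conflict); every ideal world satisfies ~audit_credential or audit_credential, so in either case declare_conflict holds — hence O(declare_conflict).
Premise 5 is O(declare_conflict ⊃ ~register_contract); since O(declare_conflict), deontic closure gives O(~register_contract).
The contrapositive of premise 4 (O(audit_statement ⊃ register_contract)) is O(~register_contract ⊃ ~audit_statement), and O(~register_contract) is already established, so O(~audit_statement).
The contrapositive of premise 11 (O(~grant_access ⊃ audit_statement)) is O(~audit_statement ⊃ grant_access), and O(~audit_statement) is already established, so O(grant_access).
Premise 12 is O(~waive_minutes ⊃ ~grant_access); contrapositively O(grant_access ⊃ waive_minutes). Since O(grant_access) holds, K gives O(waive_minutes).
The contrapositive of premise 1 (O(~forward_contract ⊃ ~waive_minutes)) is O(waive_minutes ⊃ forward_contract), and O(waive_minutes) is already established, so O(forward_contract).
From O(forward_contract) and premise 8, O(forward_contract ⊃ wear_ppe), we obtain O(wear_ppe).
So O(wear_ppe) holds — wear_ppe is obligatory. None of the other listed options is made obligatory by any chain of premises.

wear_ppe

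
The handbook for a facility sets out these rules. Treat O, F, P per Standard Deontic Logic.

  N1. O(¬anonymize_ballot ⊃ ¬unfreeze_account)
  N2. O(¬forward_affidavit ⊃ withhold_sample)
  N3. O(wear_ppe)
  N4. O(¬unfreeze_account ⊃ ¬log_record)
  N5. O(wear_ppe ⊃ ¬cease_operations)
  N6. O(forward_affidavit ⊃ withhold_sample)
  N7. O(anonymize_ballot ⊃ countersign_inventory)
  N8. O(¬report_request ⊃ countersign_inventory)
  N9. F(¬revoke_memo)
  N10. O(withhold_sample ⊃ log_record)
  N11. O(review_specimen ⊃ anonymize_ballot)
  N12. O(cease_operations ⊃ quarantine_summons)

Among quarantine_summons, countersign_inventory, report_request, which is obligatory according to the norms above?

Premises 2 and 6 are O(¬forward_affidavit ⊃ withhold_sample) and O(forward_affidavit ⊃ withhold_sample); every ideal world satisfies ¬forward_affidavit or forward_affidavit, so in either case withhold_sample holds — hence O(withhold_sample).
Premise 10 is O(withhold_sample ⊃ log_record); since O(withhold_sample), deontic closure gives O(log_record).
The contrapositive of premise 4 (O(¬unfreeze_account ⊃ ¬log_record)) is O(log_record ⊃ unfreeze_account), and O(log_record) is already established, so O(unfreeze_account).
The contrapositive of premise 1 (O(¬anonymize_ballot ⊃ ¬unfreeze_account)) is O(unfreeze_account ⊃ anonymize_ballot), and O(unfreeze_account) is already established, so O(anonymize_ballot).
Premise 7 is O(anonymize_ballot ⊃ countersign_inventory); since O(anonymize_ballot), deontic closure gives O(countersign_inventory).
So O(countersign_inventory) holds — countersign_inventory is obligatory. None of the other listed options is made obligatory by any chain of premises.

countersign_inventory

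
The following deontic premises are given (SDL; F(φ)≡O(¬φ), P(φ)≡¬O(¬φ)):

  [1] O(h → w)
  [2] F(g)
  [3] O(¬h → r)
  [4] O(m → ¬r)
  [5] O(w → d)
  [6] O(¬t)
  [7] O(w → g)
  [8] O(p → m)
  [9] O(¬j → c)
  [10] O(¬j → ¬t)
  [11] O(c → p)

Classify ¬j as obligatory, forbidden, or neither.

Forbidden

F(g) at premise 2 means O(¬g).
The contrapositive of premise 7 (O(w → g)) is O(¬g → ¬w), and O(¬g) is already established, so O(¬w).
Premise 1, O(h → w), contraposes to O(¬w → ¬h); with O(¬w) we get O(¬h).
Applying K to premise 3 (O(¬h → r)) and O(¬h) yields O(r).
Premise 4 is O(m → ¬r); contrapositively O(r → ¬m). Since O(r) holds, K gives O(¬m).
Premise 8 is O(p → m); contrapositively O(¬m → ¬p). Since O(¬m) holds, K gives O(¬p).
Premise 11 is O(c → p); contrapositively O(¬p → ¬c). Since O(¬p) holds, K gives O(¬c).
Premise 9 is O(¬j → c); contrapositively O(¬c → j). Since O(¬c) holds, K gives O(j).
Premises 5, 6, 10 do not contribute to this derivation.
Thus O(j), which is F(¬j): ¬j is forbidden.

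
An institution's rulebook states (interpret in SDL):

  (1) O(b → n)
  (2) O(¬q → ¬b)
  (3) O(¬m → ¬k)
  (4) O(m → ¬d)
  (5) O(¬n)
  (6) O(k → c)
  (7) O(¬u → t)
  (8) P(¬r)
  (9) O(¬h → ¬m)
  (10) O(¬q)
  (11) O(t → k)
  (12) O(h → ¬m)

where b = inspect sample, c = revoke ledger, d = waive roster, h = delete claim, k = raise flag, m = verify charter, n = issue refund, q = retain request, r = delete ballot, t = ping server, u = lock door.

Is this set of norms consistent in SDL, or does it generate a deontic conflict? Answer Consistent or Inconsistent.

Premise 1 is O(b → n), but O(b) is not derivable from the premises, so it does not yield O(n).
So O(n) is not derivable, and the apparent clash with O(¬n) does not arise.
A world satisfying every obligation exists (e.g. b=false, c=false, d=false, h=false, k=false, m=false, n=false, q=false, r=false, t=false, u=true); no atom is both obligatory and forbidden, so the set is consistent.

Consistent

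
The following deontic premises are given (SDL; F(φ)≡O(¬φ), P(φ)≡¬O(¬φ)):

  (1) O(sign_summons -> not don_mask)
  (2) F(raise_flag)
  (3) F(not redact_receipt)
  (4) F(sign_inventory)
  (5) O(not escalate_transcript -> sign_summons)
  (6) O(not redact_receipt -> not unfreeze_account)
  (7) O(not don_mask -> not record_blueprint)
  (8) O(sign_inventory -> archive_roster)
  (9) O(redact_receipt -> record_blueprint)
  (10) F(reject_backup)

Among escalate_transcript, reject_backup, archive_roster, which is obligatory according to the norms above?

F(not redact_receipt) at premise 3 means O(redact_receipt).
Premise 9 is O(redact_receipt -> record_blueprint); since O(redact_receipt), deontic closure gives O(record_blueprint).
Premise 7 is O(not don_mask -> not record_blueprint); contrapositively O(record_blueprint -> don_mask). Since O(record_blueprint) holds, K gives O(don_mask).
Premise 1, O(sign_summons -> not don_mask), contraposes to O(don_mask -> not sign_summons); with O(don_mask) we get O(not sign_summons).
The contrapositive of premise 5 (O(not escalate_transcript -> sign_summons)) is O(not sign_summons -> escalate_transcript), and O(not sign_summons) is already established, so O(escalate_transcript).
So O(escalate_transcript) holds — escalate_transcript is obligatory. None of the other listed options is made obligatory by any chain of premises.

escalate_transcript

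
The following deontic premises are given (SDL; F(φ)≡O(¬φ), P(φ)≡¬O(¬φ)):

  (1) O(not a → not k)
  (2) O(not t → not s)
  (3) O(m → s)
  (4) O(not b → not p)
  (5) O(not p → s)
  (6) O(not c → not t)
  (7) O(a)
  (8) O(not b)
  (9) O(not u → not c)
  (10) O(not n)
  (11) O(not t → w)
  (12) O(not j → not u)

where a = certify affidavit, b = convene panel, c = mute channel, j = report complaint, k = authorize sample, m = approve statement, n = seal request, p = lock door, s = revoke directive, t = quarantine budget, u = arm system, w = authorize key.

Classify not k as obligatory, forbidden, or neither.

Neither

Premise 1 is O(not a → not k), but O(not a) is not derivable from the premises, so it does not yield O(not k).
No premise or chain of K-axiom applications forces O(not k), and none forces O(k). So not k is neither obligatory nor forbidden under these norms.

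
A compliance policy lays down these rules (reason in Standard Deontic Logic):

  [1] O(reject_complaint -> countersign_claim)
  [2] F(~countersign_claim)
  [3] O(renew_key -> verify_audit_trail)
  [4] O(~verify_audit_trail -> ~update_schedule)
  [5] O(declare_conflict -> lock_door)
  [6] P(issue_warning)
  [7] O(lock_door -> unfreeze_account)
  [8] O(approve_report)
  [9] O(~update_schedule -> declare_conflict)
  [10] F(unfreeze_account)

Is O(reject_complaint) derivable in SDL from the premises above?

Premise 1 is O(reject_complaint -> countersign_claim); even if O(countersign_claim) held, inferring O(reject_complaint) would be affirming the consequent — invalid.
No other premise forces O(reject_complaint). An ideal world satisfying every premise can still have reject_complaint false, so O(reject_complaint) is not derivable.

No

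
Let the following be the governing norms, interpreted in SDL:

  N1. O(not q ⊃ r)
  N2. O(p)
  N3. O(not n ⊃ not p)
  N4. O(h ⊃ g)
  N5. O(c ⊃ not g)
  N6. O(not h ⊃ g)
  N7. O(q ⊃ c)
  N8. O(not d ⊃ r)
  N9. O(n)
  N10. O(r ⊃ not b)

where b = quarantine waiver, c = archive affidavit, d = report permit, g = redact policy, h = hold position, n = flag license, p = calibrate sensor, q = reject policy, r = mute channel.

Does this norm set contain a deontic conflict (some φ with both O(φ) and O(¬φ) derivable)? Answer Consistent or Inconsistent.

Consistent

Premise 3 is O(not n ⊃ not p), but O(not n) is not derivable from the premises, so it does not yield O(not p).
So O(not p) is not derivable, and the apparent clash with O(p) does not arise.
A world satisfying every obligation exists (e.g. b=false, c=false, d=false, g=true, h=false, n=true, p=true, q=false, r=true); no atom is both obligatory and forbidden, so the set is consistent.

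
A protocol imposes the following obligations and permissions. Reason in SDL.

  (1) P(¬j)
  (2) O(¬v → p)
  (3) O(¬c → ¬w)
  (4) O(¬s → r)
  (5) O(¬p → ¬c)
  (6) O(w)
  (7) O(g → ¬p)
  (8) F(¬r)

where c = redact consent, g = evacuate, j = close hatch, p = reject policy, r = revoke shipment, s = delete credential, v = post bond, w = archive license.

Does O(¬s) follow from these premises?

Premise 4 is O(¬s → r); even if O(r) held, inferring O(¬s) would be affirming the consequent — invalid.
No other premise forces O(¬s). An ideal world satisfying every premise can still have ¬s false, so O(¬s) is not derivable.

No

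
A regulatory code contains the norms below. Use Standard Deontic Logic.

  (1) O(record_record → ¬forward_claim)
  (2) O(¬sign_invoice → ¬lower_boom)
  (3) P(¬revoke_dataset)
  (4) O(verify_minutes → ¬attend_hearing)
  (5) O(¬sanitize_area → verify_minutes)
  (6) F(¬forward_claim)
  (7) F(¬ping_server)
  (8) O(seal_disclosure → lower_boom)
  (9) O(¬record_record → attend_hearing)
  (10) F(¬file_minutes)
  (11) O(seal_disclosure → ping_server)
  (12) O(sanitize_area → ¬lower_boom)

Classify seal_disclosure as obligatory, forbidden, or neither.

Forbidden

Premise 6 is F(¬forward_claim), i.e. O(forward_claim).
Premise 1 is O(record_record → ¬forward_claim); contrapositively O(forward_claim → ¬record_record). Since O(forward_claim) holds, K gives O(¬record_record).
Premise 9 is O(¬record_record → attend_hearing); since O(¬record_record), deontic closure gives O(attend_hearing).
Premise 4, O(verify_minutes → ¬attend_hearing), contraposes to O(attend_hearing → ¬verify_minutes); with O(attend_hearing) we get O(¬verify_minutes).
Premise 5 is O(¬sanitize_area → verify_minutes); contrapositively O(¬verify_minutes → sanitize_area). Since O(¬verify_minutes) holds, K gives O(sanitize_area).
From O(sanitize_area) and premise 12, O(sanitize_area → ¬lower_boom), we obtain O(¬lower_boom).
Premise 8, O(seal_disclosure → lower_boom), contraposes to O(¬lower_boom → ¬seal_disclosure); with O(¬lower_boom) we get O(¬seal_disclosure).
Premises 2, 3, 7, 10, 11 do not contribute to this derivation.
Thus O(¬seal_disclosure), which is F(seal_disclosure): seal_disclosure is forbidden.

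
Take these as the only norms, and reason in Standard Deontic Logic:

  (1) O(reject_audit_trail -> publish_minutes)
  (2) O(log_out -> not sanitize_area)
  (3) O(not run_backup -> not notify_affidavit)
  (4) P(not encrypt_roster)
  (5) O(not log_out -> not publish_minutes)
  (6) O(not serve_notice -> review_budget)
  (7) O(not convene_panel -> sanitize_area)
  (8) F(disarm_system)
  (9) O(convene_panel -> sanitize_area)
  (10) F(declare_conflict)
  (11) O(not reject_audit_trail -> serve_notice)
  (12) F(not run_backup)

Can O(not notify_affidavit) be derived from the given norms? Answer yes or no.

Premise 3 is O(not run_backup -> not notify_affidavit), but O(not run_backup) is not derivable from the premises, so it does not yield O(not notify_affidavit).
No other premise forces O(not notify_affidavit). An ideal world satisfying every premise can still have not notify_affidavit false, so O(not notify_affidavit) is not derivable.

No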